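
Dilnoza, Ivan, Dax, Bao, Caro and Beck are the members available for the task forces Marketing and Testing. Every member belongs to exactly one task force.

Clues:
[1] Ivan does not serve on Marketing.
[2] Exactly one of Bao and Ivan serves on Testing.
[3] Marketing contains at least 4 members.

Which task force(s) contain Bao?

Bao: Marketing

From (1): Ivan ∉ Marketing.
Only one task force left: Ivan ∈ Testing.
(2) (exactly one): Bao ∉ Testing.
Only one task force left: Bao ∈ Marketing.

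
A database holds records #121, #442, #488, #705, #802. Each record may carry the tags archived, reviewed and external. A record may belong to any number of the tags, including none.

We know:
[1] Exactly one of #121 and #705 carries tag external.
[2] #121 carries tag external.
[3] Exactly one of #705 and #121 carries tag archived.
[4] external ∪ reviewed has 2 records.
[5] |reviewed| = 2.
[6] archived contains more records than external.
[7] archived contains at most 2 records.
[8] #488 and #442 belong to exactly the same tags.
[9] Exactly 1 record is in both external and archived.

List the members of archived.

archived = {#121, #802}

From (2): #121 ∈ external.
(1) (exactly one): #705 ∉ external.
Suppose #121 ∉ archived: no assignment then satisfies all the clues, so #121 ∈ archived.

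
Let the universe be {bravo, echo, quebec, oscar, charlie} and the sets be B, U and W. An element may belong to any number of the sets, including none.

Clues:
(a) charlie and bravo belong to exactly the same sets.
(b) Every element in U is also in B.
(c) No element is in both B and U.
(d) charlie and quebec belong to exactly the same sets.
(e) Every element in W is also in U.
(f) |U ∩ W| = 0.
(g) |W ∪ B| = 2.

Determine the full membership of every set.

B = {echo, oscar}; U = {}; W = {}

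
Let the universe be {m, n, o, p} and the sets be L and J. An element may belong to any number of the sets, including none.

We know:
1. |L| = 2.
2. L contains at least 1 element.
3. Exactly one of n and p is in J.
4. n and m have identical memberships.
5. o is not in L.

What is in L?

L = {m, n}

From (5): o ∉ L.
Suppose m ∉ L: no assignment then satisfies all the clues, so m ∈ L.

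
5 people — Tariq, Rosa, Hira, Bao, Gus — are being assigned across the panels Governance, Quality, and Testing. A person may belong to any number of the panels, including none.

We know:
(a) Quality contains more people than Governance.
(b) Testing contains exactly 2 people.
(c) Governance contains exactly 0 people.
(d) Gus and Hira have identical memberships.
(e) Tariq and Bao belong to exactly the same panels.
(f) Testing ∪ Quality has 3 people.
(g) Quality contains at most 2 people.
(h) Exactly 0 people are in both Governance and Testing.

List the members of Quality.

Quality = {Rosa}

(c): Governance already has 0, so the rest are out.
Suppose Tariq ∈ Quality: no assignment then satisfies all the clues, so Tariq ∉ Quality.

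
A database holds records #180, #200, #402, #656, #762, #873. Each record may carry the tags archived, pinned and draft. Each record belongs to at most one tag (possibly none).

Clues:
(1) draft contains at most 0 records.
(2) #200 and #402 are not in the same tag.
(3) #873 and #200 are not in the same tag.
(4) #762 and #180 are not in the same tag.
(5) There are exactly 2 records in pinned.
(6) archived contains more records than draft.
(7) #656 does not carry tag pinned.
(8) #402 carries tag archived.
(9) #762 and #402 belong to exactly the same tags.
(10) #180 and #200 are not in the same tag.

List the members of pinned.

pinned = {#180, #873}

From (7): #656 ∉ pinned.
From (8): #402 ∈ archived.
(1): draft already has 0, so the rest are out.
(2): #200 ∉ archived.
(9): #762 matches #402: #762 ∈ archived.
(4): #180 ∉ archived.
Suppose #180 ∉ pinned: no assignment then satisfies all the clues, so #180 ∈ pinned.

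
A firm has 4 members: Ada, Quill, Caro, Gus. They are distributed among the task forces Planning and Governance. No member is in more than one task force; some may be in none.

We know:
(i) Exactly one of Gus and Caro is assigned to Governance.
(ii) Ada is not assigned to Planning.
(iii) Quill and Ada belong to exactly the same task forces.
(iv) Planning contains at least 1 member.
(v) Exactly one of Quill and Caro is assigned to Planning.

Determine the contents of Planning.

From (ii): Ada ∉ Planning.
(iii): Quill matches Ada: Quill ∉ Planning.
(v) (exactly one): Caro ∈ Planning.
(i) (exactly one): Gus ∈ Governance.

Planning = {Caro}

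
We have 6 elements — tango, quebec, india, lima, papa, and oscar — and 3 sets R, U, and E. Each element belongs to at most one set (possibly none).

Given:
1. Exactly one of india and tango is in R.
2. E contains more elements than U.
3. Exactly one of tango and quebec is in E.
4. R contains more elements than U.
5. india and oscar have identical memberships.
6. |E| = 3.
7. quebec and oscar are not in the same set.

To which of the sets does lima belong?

lima: E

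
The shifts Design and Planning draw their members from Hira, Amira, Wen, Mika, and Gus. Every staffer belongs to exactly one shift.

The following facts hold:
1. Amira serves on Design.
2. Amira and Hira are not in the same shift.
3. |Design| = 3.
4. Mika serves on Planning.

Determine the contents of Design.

Design = {Amira, Gus, Wen}

From (1): Amira ∈ Design.
From (4): Mika ∈ Planning.
(2): Hira ∉ Design.
(3): only 3 candidates remain for Design, so all are in.
Only one shift left: Hira ∈ Planning.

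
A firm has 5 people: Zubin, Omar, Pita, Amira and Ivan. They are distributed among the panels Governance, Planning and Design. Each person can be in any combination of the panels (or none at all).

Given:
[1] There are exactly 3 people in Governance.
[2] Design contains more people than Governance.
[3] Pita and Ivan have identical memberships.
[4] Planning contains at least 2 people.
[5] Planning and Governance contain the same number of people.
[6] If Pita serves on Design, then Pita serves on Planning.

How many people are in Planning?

3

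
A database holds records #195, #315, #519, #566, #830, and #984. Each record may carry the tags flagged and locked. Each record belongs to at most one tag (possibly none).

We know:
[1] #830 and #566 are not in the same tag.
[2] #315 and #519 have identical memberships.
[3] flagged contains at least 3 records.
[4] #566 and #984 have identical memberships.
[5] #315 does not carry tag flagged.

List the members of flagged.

flagged = {#195, #566, #984}

From (5): #315 ∉ flagged.
(2): #519 matches #315: #519 ∉ flagged.
Suppose #195 ∉ flagged: no assignment then satisfies all the clues, so #195 ∈ flagged.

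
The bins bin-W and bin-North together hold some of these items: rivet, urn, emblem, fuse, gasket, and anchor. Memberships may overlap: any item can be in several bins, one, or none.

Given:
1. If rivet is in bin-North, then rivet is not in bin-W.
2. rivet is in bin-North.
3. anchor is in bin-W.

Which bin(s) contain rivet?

From (2): rivet ∈ bin-North.
From (3): anchor ∈ bin-W.
(1): rivet ∉ bin-W.

rivet: bin-North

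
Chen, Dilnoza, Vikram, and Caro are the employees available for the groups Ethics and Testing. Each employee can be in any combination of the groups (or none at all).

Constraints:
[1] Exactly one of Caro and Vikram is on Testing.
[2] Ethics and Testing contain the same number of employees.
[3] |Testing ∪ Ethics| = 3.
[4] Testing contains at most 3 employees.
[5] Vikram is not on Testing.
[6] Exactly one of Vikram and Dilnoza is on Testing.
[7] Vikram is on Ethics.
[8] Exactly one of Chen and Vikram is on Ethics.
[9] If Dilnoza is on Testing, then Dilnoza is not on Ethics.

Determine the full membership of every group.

Ethics = {Caro, Vikram}; Testing = {Caro, Dilnoza}

From (5): Vikram ∉ Testing.
From (7): Vikram ∈ Ethics.
(1) (exactly one): Caro ∈ Testing.
(6) (exactly one): Dilnoza ∈ Testing.
(8) (exactly one): Chen ∉ Ethics.
(9): Dilnoza ∉ Ethics.
Suppose Chen ∈ Testing: no assignment then satisfies all the clues, so Chen ∉ Testing.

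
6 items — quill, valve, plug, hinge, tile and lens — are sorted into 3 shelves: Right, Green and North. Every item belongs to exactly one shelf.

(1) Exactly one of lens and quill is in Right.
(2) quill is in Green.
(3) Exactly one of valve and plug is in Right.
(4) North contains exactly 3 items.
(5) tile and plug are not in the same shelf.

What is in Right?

Right = {lens, plug}

From (2): quill ∈ Green.
(1) (exactly one): lens ∈ Right.
Suppose valve ∈ Right: no assignment then satisfies all the clues, so valve ∉ Right.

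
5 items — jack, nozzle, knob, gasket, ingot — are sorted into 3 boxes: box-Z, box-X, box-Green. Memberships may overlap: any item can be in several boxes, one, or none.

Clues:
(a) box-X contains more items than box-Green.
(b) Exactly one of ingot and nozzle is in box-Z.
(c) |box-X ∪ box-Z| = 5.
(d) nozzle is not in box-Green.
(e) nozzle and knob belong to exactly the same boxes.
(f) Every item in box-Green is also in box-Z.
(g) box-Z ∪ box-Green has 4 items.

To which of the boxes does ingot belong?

ingot: box-X

From (d): nozzle ∉ box-Green.
(e): knob matches nozzle: knob ∉ box-Green.
Suppose ingot ∈ box-Z: no assignment then satisfies all the clues, so ingot ∉ box-Z.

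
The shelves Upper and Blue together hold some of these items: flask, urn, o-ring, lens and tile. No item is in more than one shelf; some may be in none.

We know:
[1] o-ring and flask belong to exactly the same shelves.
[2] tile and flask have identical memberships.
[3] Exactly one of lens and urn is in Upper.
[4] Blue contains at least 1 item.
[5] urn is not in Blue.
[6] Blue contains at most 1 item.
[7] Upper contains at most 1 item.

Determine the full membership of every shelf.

Upper = {urn}; Blue = {lens}

From (5): urn ∉ Blue.
Suppose flask ∈ Upper: no assignment then satisfies all the clues, so flask ∉ Upper.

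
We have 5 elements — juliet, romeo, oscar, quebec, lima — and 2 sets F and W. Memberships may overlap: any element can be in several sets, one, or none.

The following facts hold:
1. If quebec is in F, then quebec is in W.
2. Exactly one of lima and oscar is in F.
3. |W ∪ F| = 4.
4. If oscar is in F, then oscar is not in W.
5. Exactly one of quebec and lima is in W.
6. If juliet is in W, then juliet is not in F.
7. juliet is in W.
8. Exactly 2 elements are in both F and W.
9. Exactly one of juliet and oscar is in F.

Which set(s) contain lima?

lima: none

From (7): juliet ∈ W.
(6): juliet ∉ F.
(9) (exactly one): oscar ∈ F.
(2) (exactly one): lima ∉ F.
(4): oscar ∉ W.
Suppose lima ∈ W: no assignment then satisfies all the clues, so lima ∉ W.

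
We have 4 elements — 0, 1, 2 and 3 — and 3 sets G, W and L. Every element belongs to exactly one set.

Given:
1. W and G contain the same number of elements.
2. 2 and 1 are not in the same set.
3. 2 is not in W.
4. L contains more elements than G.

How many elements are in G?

1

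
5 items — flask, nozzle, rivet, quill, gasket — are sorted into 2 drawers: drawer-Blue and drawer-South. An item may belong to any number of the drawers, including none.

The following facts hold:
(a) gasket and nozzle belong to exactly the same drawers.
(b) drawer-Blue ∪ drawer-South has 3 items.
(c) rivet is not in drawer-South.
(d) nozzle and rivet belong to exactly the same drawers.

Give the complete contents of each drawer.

drawer-Blue = {gasket, nozzle, rivet}; drawer-South = {}

From (c): rivet ∉ drawer-South.
(d): nozzle matches rivet: nozzle ∉ drawer-South.
(a): gasket matches nozzle: gasket ∉ drawer-South.
Suppose flask ∈ drawer-Blue: no assignment then satisfies all the clues, so flask ∉ drawer-Blue.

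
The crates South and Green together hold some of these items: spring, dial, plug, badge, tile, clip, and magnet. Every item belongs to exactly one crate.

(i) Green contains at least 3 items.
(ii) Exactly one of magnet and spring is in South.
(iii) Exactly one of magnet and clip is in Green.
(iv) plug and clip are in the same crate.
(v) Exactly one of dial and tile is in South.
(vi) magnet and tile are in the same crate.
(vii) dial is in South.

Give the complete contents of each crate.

From (vii): dial ∈ South.
(v) (exactly one): tile ∉ South.
(vi): magnet matches tile: magnet ∉ South.
Only one crate left: tile ∈ Green.
Only one crate left: magnet ∈ Green.
(ii) (exactly one): spring ∈ South.
(iii) (exactly one): clip ∉ Green.
(iv): plug matches clip: plug ∉ Green.
Only one crate left: plug ∈ South.
Only one crate left: clip ∈ South.
(i): only 3 candidates remain for Green, so all are in.

South = {clip, dial, plug, spring}; Green = {badge, magnet, tile}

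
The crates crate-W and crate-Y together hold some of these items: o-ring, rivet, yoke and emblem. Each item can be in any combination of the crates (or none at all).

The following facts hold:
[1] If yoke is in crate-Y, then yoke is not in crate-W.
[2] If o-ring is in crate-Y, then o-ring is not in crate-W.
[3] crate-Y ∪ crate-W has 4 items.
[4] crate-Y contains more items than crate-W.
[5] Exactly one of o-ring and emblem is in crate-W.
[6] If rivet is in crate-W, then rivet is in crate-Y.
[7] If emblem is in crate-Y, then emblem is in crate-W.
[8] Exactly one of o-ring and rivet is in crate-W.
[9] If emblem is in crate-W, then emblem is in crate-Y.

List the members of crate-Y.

crate-Y = {emblem, o-ring, rivet, yoke}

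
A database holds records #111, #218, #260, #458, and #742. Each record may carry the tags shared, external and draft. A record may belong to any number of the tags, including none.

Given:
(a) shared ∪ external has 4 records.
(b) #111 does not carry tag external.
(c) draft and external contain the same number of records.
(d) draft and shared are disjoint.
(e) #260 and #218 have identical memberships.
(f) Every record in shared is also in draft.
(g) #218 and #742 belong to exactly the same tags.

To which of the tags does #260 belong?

#260: draft, external

From (b): #111 ∉ external.
Suppose #260 ∈ shared: no assignment then satisfies all the clues, so #260 ∉ shared.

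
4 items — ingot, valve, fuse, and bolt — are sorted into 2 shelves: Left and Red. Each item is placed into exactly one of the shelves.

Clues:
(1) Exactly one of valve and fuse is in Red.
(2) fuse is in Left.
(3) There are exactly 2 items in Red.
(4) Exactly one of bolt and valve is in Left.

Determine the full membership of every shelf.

From (2): fuse ∈ Left.
(1) (exactly one): valve ∈ Red.
(4) (exactly one): bolt ∈ Left.
(3): only 2 candidates remain for Red, so all are in.

Left = {bolt, fuse}; Red = {ingot, valve}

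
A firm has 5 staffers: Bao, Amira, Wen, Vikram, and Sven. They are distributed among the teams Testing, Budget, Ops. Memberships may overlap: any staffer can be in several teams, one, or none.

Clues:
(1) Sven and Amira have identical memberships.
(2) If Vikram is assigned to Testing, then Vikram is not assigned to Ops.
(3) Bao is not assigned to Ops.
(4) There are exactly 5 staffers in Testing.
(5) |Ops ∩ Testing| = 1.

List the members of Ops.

Ops = {Wen}

From (3): Bao ∉ Ops.
(4): only 5 candidates remain for Testing, so all are in.
(2): Vikram ∉ Ops.
Suppose Amira ∈ Ops: no assignment then satisfies all the clues, so Amira ∉ Ops.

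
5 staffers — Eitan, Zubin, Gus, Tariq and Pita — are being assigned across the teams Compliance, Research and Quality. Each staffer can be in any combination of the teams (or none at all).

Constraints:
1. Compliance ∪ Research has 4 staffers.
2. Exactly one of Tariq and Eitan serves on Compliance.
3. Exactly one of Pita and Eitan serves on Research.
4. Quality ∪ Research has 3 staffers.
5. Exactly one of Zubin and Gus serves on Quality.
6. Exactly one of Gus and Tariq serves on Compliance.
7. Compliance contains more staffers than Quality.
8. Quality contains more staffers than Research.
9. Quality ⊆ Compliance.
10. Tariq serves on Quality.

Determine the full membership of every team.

Compliance = {Pita, Tariq, Zubin}; Research = {Eitan}; Quality = {Tariq, Zubin}

From (10): Tariq ∈ Quality.
(9) with Tariq ∈ Quality: Tariq ∈ Compliance.
(2) (exactly one): Eitan ∉ Compliance.
(6) (exactly one): Gus ∉ Compliance.
(9) contrapositive: Eitan ∉ Quality.
(9) contrapositive: Gus ∉ Quality.
(5) (exactly one): Zubin ∈ Quality.
(9) with Zubin ∈ Quality: Zubin ∈ Compliance.
Suppose Eitan ∉ Research: no assignment then satisfies all the clues, so Eitan ∈ Research.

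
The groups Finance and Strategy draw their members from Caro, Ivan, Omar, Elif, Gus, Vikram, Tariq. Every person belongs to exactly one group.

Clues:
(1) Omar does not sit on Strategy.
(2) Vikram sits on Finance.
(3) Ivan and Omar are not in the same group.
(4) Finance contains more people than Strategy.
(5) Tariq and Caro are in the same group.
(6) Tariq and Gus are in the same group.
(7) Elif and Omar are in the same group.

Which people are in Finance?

Finance = {Caro, Elif, Gus, Omar, Tariq, Vikram}

From (1): Omar ∉ Strategy.
From (2): Vikram ∈ Finance.
(7): Elif matches Omar: Elif ∉ Strategy.
Only one group left: Omar ∈ Finance.
Only one group left: Elif ∈ Finance.
(3): Ivan ∉ Finance.
Only one group left: Ivan ∈ Strategy.
Suppose Caro ∉ Finance: no assignment then satisfies all the clues, so Caro ∈ Finance.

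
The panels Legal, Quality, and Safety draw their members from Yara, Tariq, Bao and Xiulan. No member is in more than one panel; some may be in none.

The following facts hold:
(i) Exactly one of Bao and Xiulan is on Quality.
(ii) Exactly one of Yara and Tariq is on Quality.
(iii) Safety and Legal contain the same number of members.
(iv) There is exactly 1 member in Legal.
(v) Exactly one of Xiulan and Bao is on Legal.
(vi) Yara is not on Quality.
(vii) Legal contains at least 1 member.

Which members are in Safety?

Safety = {Yara}

From (vi): Yara ∉ Quality.
(ii) (exactly one): Tariq ∈ Quality.
Suppose Yara ∉ Safety: no assignment then satisfies all the clues, so Yara ∈ Safety.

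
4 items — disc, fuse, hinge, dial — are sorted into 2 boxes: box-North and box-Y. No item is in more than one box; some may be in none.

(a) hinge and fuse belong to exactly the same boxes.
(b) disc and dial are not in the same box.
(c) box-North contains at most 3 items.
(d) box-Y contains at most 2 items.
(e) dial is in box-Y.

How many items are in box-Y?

1

From (e): dial ∈ box-Y.
(b): disc ∉ box-Y.
Suppose fuse ∈ box-Y: no assignment then satisfies all the clues, so fuse ∉ box-Y.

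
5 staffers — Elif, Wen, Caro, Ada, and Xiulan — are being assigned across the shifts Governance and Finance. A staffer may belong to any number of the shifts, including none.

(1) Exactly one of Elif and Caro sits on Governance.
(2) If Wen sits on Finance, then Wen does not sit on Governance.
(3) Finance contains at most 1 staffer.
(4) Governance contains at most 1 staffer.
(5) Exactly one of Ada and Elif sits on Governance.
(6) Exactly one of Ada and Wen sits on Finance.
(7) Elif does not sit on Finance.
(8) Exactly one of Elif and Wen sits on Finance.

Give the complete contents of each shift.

From (7): Elif ∉ Finance.
(8) (exactly one): Wen ∈ Finance.
(2): Wen ∉ Governance.
(3): Finance already has 1, so the rest are out.
Suppose Elif ∉ Governance: no assignment then satisfies all the clues, so Elif ∈ Governance.

Governance = {Elif}; Finance = {Wen}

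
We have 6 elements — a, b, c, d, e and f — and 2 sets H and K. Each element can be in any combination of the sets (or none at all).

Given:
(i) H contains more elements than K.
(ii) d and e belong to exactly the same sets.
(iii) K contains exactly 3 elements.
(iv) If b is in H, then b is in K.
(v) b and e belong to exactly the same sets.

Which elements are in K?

K = {b, d, e}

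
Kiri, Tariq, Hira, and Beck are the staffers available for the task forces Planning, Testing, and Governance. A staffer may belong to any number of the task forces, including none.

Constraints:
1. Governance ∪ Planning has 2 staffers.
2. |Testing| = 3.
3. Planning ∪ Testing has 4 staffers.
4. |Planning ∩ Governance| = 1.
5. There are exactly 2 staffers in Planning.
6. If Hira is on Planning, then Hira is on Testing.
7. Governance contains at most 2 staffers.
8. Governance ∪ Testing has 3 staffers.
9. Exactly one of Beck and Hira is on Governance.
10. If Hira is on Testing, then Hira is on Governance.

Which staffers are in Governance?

Governance = {Hira}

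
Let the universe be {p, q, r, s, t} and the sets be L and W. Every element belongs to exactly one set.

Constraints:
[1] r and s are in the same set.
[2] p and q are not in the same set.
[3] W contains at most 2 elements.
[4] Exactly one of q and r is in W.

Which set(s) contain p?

p: L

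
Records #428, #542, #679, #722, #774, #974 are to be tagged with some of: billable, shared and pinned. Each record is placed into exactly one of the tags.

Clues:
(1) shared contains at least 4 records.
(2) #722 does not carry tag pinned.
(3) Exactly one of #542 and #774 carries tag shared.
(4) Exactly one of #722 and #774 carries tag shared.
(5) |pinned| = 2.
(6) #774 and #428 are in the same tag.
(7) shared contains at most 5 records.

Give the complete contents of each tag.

billable = {}; shared = {#542, #679, #722, #974}; pinned = {#428, #774}

From (2): #722 ∉ pinned.
Suppose #428 ∈ billable: no assignment then satisfies all the clues, so #428 ∉ billable.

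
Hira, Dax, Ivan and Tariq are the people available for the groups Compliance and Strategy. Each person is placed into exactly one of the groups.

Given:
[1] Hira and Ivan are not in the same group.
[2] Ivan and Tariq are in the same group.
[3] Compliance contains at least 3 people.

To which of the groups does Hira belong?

Hira: Strategy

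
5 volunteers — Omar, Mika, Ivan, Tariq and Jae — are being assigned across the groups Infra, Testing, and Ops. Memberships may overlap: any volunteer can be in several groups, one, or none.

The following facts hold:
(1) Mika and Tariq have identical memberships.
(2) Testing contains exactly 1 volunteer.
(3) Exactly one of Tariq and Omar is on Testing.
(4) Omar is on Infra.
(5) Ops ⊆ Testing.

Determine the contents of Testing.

Testing = {Omar}

From (4): Omar ∈ Infra.
Suppose Omar ∉ Testing: no assignment then satisfies all the clues, so Omar ∈ Testing.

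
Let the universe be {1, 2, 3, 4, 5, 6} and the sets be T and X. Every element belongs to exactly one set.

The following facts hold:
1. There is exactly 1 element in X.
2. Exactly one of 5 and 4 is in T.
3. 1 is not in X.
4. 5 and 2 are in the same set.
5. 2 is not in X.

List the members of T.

T = {1, 2, 3, 5, 6}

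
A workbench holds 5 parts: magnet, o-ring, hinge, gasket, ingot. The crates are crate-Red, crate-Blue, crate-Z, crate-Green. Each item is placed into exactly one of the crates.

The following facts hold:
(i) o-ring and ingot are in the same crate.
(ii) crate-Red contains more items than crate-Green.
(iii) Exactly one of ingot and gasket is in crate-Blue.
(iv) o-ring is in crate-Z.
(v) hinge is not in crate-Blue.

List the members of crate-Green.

crate-Green = {}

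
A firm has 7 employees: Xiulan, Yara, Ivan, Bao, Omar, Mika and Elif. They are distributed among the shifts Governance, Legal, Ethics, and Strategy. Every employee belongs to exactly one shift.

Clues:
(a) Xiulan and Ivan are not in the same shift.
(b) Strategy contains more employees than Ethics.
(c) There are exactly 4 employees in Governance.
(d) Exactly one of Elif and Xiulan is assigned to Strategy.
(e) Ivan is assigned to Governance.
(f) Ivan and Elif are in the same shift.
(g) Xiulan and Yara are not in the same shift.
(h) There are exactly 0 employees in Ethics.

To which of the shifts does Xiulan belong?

From (e): Ivan ∈ Governance.
(a): Xiulan ∉ Governance.
(f): Elif matches Ivan: Elif ∈ Governance.
(h): Ethics already has 0, so the rest are out.
(d) (exactly one): Xiulan ∈ Strategy.
(g): Yara ∉ Strategy.

Xiulan: Strategy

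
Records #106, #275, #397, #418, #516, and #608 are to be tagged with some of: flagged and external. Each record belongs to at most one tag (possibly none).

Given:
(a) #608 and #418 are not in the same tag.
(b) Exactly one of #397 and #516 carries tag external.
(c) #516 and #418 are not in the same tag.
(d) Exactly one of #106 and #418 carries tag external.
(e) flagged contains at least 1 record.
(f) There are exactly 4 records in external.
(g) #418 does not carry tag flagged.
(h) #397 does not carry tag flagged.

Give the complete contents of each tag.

flagged = {#516}; external = {#106, #275, #397, #608}

From (g): #418 ∉ flagged.
From (h): #397 ∉ flagged.
Suppose #106 ∈ flagged: no assignment then satisfies all the clues, so #106 ∉ flagged.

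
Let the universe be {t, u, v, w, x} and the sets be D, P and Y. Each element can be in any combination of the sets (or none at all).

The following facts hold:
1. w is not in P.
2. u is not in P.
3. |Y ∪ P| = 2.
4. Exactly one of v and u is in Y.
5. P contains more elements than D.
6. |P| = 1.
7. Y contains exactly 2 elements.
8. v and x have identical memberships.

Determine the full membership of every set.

From (1): w ∉ P.
From (2): u ∉ P.
Suppose t ∈ D: no assignment then satisfies all the clues, so t ∉ D.

D = {}; P = {t}; Y = {t, u}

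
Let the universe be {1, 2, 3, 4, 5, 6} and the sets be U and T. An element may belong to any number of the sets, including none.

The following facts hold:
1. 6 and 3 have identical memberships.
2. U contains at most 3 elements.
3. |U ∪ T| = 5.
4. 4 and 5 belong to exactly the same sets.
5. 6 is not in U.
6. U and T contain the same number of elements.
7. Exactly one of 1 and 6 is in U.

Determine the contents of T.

T = {1, 3, 6}

From (5): 6 ∉ U.
(1): 3 matches 6: 3 ∉ U.
(7) (exactly one): 1 ∈ U.
Suppose 1 ∉ T: no assignment then satisfies all the clues, so 1 ∈ T.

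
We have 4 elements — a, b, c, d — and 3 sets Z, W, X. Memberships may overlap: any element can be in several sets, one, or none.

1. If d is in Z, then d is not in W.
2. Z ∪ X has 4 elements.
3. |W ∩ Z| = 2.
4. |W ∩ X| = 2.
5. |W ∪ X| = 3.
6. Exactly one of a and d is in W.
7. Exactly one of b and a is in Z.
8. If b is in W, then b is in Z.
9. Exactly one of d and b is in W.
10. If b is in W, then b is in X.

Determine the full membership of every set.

Z = {b, c, d}; W = {a, b, c}; X = {a, b}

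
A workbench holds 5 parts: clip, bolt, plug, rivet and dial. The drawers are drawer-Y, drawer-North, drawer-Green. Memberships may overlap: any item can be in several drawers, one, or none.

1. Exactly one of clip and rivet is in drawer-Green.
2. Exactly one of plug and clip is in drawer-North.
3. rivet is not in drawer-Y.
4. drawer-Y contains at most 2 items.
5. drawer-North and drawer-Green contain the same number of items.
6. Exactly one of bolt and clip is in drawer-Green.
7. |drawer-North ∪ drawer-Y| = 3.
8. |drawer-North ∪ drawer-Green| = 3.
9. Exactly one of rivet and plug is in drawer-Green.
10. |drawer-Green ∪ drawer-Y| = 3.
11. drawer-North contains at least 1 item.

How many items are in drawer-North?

2

From (3): rivet ∉ drawer-Y.
Suppose dial ∈ drawer-Green: no assignment then satisfies all the clues, so dial ∉ drawer-Green.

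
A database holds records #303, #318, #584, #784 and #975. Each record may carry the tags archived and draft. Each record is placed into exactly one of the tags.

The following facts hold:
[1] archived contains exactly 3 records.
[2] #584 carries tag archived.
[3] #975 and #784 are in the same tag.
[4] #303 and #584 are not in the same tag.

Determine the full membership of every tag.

archived = {#584, #784, #975}; draft = {#303, #318}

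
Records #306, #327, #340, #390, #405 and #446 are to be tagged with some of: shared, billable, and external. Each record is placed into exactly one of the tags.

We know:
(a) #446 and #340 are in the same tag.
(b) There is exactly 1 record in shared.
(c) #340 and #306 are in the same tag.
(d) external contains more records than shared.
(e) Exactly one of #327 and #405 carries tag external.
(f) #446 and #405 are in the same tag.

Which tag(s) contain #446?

#446: external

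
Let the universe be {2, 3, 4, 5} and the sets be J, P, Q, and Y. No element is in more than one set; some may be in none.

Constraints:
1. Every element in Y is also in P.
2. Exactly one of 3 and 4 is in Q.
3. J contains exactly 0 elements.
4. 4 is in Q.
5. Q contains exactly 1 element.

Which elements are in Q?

From (4): 4 ∈ Q.
(2) (exactly one): 3 ∉ Q.
(3): J already has 0, so the rest are out.
(5): Q already has 1, so the rest are out.

Q = {4}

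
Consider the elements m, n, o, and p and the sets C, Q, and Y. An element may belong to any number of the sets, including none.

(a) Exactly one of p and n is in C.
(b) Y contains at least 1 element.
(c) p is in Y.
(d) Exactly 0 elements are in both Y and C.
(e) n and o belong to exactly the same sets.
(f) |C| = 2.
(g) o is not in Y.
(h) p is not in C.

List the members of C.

C = {n, o}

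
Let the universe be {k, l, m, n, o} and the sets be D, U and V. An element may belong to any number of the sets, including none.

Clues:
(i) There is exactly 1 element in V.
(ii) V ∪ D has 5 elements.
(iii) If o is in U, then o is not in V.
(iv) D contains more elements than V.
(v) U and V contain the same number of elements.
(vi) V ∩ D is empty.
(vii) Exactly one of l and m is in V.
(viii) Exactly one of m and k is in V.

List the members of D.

D = {k, l, n, o}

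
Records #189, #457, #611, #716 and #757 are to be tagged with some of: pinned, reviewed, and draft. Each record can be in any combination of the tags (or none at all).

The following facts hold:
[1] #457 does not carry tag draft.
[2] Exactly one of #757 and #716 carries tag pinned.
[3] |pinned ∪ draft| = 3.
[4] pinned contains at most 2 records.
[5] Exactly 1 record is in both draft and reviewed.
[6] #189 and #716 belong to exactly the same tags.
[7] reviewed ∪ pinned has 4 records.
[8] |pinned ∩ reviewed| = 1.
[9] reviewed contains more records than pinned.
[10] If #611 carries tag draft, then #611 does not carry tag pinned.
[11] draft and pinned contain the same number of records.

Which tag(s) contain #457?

#457: pinned

From (1): #457 ∉ draft.
Suppose #457 ∉ pinned: no assignment then satisfies all the clues, so #457 ∈ pinned.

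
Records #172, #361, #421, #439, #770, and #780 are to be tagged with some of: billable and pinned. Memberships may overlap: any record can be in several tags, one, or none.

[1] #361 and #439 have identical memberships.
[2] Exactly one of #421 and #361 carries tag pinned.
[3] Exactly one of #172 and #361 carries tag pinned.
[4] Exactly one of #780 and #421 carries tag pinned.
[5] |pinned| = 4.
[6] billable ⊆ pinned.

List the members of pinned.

pinned = {#361, #439, #770, #780}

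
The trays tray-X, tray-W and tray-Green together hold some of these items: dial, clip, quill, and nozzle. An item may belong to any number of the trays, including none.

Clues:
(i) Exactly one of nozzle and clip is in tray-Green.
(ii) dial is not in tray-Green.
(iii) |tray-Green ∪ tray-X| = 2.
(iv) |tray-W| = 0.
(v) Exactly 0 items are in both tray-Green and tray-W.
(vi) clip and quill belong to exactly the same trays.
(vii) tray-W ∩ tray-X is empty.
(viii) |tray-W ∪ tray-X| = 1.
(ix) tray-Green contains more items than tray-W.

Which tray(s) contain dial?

From (ii): dial ∉ tray-Green.
(iv): tray-W already has 0, so the rest are out.
Suppose dial ∉ tray-X: no assignment then satisfies all the clues, so dial ∈ tray-X.

dial: tray-X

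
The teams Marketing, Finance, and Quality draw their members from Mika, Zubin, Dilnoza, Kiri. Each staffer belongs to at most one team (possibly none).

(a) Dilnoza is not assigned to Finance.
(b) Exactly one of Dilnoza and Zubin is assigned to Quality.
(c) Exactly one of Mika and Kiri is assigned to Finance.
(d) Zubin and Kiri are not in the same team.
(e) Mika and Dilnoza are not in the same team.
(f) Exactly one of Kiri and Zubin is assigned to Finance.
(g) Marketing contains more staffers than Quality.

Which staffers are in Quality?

Quality = {Dilnoza}

From (a): Dilnoza ∉ Finance.
Suppose Mika ∈ Quality: no assignment then satisfies all the clues, so Mika ∉ Quality.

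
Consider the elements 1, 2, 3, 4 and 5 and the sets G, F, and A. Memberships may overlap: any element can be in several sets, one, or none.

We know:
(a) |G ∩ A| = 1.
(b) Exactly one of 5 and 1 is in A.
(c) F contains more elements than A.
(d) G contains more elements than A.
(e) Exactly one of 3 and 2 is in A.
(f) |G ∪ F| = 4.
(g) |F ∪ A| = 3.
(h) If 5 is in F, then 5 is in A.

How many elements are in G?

3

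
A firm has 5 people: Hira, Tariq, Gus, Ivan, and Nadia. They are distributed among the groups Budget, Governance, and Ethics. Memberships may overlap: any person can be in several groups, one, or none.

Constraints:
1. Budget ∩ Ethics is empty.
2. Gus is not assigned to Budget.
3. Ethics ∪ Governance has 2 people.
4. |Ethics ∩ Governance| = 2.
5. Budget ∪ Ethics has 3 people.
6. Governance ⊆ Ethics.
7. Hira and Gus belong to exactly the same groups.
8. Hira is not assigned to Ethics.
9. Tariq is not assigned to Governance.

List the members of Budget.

Budget = {Tariq}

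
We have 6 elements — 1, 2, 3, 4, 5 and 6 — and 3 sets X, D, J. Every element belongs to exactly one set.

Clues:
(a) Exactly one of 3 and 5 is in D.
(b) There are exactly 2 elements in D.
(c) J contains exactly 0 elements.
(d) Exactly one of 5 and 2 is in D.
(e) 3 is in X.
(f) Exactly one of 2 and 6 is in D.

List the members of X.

X = {1, 2, 3, 4}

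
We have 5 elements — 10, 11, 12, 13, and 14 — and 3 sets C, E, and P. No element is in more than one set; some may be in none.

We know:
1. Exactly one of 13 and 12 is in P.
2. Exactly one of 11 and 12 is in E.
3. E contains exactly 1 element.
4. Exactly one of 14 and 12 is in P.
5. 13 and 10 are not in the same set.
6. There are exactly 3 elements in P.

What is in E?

E = {12}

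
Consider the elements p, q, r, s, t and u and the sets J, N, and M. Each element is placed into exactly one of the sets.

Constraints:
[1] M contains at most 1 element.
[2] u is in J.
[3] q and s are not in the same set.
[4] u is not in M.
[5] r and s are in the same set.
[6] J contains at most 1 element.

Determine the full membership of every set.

J = {u}; N = {p, r, s, t}; M = {q}

From (2): u ∈ J.
(6): J already has 1, so the rest are out.
Suppose p ∉ N: no assignment then satisfies all the clues, so p ∈ N.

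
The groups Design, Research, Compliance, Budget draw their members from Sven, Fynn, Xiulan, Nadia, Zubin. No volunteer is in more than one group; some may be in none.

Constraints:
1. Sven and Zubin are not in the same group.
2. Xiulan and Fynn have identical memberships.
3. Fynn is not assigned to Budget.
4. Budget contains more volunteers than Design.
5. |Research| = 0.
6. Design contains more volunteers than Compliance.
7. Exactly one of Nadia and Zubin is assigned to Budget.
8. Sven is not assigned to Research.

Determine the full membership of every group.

Design = {Zubin}; Research = {}; Compliance = {}; Budget = {Nadia, Sven}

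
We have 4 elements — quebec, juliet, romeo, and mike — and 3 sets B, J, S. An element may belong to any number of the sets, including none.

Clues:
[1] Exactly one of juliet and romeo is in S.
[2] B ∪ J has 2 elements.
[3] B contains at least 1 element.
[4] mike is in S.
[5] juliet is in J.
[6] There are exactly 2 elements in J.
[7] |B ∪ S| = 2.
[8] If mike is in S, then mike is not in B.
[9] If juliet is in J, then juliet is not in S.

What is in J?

J = {juliet, romeo}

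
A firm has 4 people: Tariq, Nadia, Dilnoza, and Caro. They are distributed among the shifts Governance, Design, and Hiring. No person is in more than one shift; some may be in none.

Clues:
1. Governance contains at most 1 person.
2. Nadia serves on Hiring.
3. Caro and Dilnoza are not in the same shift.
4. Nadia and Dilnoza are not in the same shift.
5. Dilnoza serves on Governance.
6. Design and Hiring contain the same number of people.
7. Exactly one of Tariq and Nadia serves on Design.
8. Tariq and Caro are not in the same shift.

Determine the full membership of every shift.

Governance = {Dilnoza}; Design = {Tariq}; Hiring = {Nadia}

From (2): Nadia ∈ Hiring.
From (5): Dilnoza ∈ Governance.
(1): Governance already has 1, so the rest are out.
(7) (exactly one): Tariq ∈ Design.
(8): Caro ∉ Design.
Suppose Caro ∈ Hiring: no assignment then satisfies all the clues, so Caro ∉ Hiring.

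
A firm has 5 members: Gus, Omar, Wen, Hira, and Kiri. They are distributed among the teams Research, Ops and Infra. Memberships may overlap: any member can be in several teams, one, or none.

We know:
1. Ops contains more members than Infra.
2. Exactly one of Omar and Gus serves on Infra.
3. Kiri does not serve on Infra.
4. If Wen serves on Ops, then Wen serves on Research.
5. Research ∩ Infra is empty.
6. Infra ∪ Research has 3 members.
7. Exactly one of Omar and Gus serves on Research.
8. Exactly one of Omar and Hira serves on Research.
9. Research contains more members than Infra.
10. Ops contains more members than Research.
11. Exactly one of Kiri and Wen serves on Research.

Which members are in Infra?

Infra = {Gus}

From (3): Kiri ∉ Infra.
Suppose Gus ∉ Infra: no assignment then satisfies all the clues, so Gus ∈ Infra.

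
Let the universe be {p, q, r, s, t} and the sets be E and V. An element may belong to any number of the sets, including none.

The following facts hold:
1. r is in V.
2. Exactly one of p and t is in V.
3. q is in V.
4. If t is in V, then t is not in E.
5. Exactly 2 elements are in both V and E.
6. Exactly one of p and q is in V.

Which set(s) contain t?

t: V

From (1): r ∈ V.
From (3): q ∈ V.
(6) (exactly one): p ∉ V.
(2) (exactly one): t ∈ V.
(4): t ∉ E.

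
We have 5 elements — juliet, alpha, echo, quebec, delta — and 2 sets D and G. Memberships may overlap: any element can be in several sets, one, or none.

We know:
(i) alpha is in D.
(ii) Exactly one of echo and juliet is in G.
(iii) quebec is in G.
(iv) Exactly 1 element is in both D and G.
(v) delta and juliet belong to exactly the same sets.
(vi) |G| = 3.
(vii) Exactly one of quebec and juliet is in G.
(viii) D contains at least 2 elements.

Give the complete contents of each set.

D = {alpha, delta, juliet}; G = {alpha, echo, quebec}

From (i): alpha ∈ D.
From (iii): quebec ∈ G.
(vii) (exactly one): juliet ∉ G.
(ii) (exactly one): echo ∈ G.
(v): delta matches juliet: delta ∉ G.
(vi): only 3 candidates remain for G, so all are in.
Suppose juliet ∉ D: no assignment then satisfies all the clues, so juliet ∈ D.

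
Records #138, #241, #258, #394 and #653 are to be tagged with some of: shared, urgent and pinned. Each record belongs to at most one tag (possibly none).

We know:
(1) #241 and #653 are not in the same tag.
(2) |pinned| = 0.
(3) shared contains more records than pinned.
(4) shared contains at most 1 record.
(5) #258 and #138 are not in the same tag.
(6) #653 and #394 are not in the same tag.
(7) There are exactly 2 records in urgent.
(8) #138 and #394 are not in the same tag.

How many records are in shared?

1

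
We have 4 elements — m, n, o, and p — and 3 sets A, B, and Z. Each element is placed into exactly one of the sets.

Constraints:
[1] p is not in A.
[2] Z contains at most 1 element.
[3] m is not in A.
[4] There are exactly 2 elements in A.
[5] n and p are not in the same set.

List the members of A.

From (1): p ∉ A.
From (3): m ∉ A.
(4): only 2 candidates remain for A, so all are in.

A = {n, o}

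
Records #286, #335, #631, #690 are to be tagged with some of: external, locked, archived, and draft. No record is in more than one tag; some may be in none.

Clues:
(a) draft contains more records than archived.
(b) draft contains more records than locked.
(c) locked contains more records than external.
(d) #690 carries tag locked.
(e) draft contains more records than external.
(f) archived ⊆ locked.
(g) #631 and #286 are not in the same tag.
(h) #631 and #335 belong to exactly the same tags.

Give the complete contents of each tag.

external = {}; locked = {#690}; archived = {}; draft = {#335, #631}

From (d): #690 ∈ locked.
Suppose #286 ∈ external: no assignment then satisfies all the clues, so #286 ∉ external.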